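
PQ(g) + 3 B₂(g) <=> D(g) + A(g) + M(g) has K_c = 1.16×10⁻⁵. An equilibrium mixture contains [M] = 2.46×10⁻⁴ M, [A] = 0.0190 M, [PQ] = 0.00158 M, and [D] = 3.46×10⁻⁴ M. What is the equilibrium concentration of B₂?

[B₂] = 0.445 M

At equilibrium, K_c = [D]·[A]·[M] / ([PQ]·[B₂]³) = 1.16×10⁻⁵.
(3.46×10⁻⁴)·(0.0190)·(2.46×10⁻⁴) / ((0.00158)·([B₂])³) = 1.16×10⁻⁵
[B₂]³ = 0.0882 ⇒ [B₂] = 0.445 M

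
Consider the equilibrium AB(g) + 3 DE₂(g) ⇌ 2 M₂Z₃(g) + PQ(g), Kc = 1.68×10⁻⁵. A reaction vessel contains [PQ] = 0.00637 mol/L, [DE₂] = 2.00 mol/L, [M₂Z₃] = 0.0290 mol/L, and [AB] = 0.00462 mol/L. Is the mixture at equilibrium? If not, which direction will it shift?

Qc = [M₂Z₃]²·[PQ] / ([AB]·[DE₂]³) = (0.0290)²·(0.00637) / ((0.00462)·(2.00)³) = 1.45×10⁻⁴
Qc = 1.45×10⁻⁴ > Kc = 1.68×10⁻⁵: net reverse reaction.

no; Q > K, reaction proceeds in reverse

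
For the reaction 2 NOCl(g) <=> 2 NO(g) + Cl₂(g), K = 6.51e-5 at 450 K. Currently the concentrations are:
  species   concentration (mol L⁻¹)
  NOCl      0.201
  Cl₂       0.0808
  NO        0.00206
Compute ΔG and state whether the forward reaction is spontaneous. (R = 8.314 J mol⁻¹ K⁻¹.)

ΔG = -7.62 kJ/mol; the forward reaction is spontaneous

Q = [NO]²·[Cl₂] / [NOCl]² = (0.00206)²·(0.0808) / (0.201)² = 8.49e-6
ΔG = RT ln(Q/K) = (8.314 J mol⁻¹ K⁻¹)(450 K) × ln(8.49e-6/6.51e-5)
   = (3.741 kJ/mol)(-2.037) = -7.62 kJ/mol
ΔG < 0, so the forward reaction is spontaneous (proceeds forward).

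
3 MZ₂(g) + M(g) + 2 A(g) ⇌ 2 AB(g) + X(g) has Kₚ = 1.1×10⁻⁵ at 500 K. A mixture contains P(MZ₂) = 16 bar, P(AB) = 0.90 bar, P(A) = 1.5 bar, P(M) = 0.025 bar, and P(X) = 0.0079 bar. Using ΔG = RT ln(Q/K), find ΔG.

Qₚ = P(AB)²·P(X) / (P(MZ₂)³·P(M)·P(A)²) = (0.90)²·(0.0079) / ((16)³·(0.025)·(1.5)²) = 2.78×10⁻⁵
ΔG = RT ln(Qₚ/Kₚ) = (8.314 J mol⁻¹ K⁻¹)(500 K) × ln(2.78×10⁻⁵/1.1×10⁻⁵)
   = (4.157 kJ/mol)(0.9271) = 3.85 kJ/mol
ΔG > 0, so the forward reaction is non-spontaneous (proceeds in reverse).

ΔG = 3.85 kJ/mol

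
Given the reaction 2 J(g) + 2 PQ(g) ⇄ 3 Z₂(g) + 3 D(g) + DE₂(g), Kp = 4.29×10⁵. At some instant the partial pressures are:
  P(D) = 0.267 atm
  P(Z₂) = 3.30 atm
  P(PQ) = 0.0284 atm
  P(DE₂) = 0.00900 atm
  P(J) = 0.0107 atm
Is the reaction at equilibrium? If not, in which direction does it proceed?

forward (toward products)

Qp = P(Z₂)³·P(D)³·P(DE₂) / (P(J)²·P(PQ)²) = (3.30)³·(0.267)³·(0.00900) / ((0.0107)²·(0.0284)²) = 66700
Qp = 66700 < Kp = 4.29×10⁵, so the forward reaction proceeds.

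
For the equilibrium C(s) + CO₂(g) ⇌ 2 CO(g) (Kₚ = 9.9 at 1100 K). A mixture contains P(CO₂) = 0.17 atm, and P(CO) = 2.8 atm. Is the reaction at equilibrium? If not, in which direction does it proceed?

to the left

(C is a pure solid — omitted from Qₚ.)
Qₚ = P(CO)² / P(CO₂) = (2.8)² / (0.17) = 46
Qₚ = 46 > Kₚ = 9.9, so the reverse reaction proceeds.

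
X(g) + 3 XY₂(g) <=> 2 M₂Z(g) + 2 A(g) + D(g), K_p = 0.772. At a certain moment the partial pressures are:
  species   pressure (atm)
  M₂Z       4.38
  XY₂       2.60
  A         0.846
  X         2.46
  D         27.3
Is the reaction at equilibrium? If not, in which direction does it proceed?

toward reactants

Q_p = P(M₂Z)²·P(A)²·P(D) / (P(X)·P(XY₂)³) = (4.38)²·(0.846)²·(27.3) / ((2.46)·(2.60)³) = 8.67
Q_p = 8.67 > K_p = 0.772, so the reverse reaction proceeds.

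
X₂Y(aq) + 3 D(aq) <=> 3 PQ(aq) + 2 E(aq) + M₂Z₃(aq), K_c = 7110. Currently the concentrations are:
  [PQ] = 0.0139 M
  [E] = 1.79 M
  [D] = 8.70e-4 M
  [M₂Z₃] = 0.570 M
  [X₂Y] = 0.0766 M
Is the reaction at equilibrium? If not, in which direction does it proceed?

Q_c = [PQ]³·[E]²·[M₂Z₃] / ([X₂Y]·[D]³) = (0.0139)³·(1.79)²·(0.570) / ((0.0766)·(8.70e-4)³) = 97200
Q_c = 97200 > K_c = 7110, so the reverse reaction proceeds.

toward reactants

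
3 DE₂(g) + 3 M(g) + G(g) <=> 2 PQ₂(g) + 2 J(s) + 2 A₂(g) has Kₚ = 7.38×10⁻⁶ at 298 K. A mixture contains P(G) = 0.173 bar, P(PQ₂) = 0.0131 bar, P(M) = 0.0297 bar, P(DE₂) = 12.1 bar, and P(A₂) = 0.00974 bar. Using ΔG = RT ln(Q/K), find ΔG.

(J is a pure solid — omitted from Qₚ.)
Qₚ = P(PQ₂)²·P(A₂)² / (P(DE₂)³·P(M)³·P(G)) = (0.0131)²·(0.00974)² / ((12.1)³·(0.0297)³·(0.173)) = 2.03×10⁻⁶
ΔG = RT ln(Qₚ/Kₚ) = (8.314 J mol⁻¹ K⁻¹)(298 K) × ln(2.03×10⁻⁶/7.38×10⁻⁶)
   = (2.478 kJ/mol)(-1.291) = -3.20 kJ/mol
ΔG < 0, so the forward reaction is spontaneous (proceeds forward).

ΔG = -3.20 kJ/mol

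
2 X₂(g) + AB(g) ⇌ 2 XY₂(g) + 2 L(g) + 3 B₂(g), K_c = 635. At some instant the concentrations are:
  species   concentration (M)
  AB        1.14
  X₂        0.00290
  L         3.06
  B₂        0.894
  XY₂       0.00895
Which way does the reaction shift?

Q_c = [XY₂]²·[L]²·[B₂]³ / ([X₂]²·[AB]) = (0.00895)²·(3.06)²·(0.894)³ / ((0.00290)²·(1.14)) = 55.9
Q_c = 55.9 < K_c = 635, so the forward reaction proceeds.

toward products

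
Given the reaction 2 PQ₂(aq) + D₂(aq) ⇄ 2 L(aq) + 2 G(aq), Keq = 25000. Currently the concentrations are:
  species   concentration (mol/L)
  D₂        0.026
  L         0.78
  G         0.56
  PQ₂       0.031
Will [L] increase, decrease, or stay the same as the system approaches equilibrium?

increase

Q = [L]²·[G]² / ([PQ₂]²·[D₂]) = (0.78)²·(0.56)² / ((0.031)²·(0.026)) = 7600
Q = 7600 < Keq = 25000: net forward reaction.
L is a product, so it increases.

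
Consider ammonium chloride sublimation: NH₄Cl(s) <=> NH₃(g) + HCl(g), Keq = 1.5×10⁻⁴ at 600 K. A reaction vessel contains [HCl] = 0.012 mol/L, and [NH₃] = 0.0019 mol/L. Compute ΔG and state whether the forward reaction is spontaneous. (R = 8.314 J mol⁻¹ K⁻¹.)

(NH₄Cl is a pure solid — omitted from Q.)
Q = [NH₃]·[HCl] = (0.0019)·(0.012) = 2.28×10⁻⁵
ΔG = RT ln(Q/Keq) = (8.314 J mol⁻¹ K⁻¹)(600 K) × ln(2.28×10⁻⁵/1.5×10⁻⁴)
   = (4.988 kJ/mol)(-1.884) = -9.40 kJ/mol
ΔG < 0, so the forward reaction is spontaneous (proceeds forward).

ΔG = -9.40 kJ/mol; the forward reaction is spontaneous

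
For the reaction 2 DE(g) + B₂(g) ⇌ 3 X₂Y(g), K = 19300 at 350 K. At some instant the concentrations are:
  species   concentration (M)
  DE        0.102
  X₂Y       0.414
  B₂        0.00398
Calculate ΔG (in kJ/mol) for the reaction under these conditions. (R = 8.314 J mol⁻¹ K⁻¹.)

ΔG = -7.05 kJ/mol

Q = [X₂Y]³ / ([DE]²·[B₂]) = (0.414)³ / ((0.102)²·(0.00398)) = 1710
ΔG = RT ln(Q/K) = (8.314 J mol⁻¹ K⁻¹)(350 K) × ln(1710/19300)
   = (2.910 kJ/mol)(-2.424) = -7.05 kJ/mol
ΔG < 0, so the forward reaction is spontaneous (proceeds forward).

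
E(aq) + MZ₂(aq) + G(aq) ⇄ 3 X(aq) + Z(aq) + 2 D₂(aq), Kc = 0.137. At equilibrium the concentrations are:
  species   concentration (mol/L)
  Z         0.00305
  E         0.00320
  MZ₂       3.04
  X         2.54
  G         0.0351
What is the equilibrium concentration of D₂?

[D₂] = 0.0306 mol/L

At equilibrium, Kc = [X]³·[Z]·[D₂]² / ([E]·[MZ₂]·[G]) = 0.137.
(2.54)³·(0.00305)·([D₂])² / ((0.00320)·(3.04)·(0.0351)) = 0.137
[D₂]² = 9.36e-4 ⇒ [D₂] = 0.0306 mol/L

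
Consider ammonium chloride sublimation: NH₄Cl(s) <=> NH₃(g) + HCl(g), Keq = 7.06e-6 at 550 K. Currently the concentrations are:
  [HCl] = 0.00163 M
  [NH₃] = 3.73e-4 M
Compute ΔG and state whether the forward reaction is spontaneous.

ΔG = -11.2 kJ/mol; the forward reaction is spontaneous

(NH₄Cl is a pure solid — omitted from Q.)
Q = [NH₃]·[HCl] = (3.73e-4)·(0.00163) = 6.08e-7
ΔG = RT ln(Q/Keq) = (8.314 J mol⁻¹ K⁻¹)(550 K) × ln(6.08e-7/7.06e-6)
   = (4.573 kJ/mol)(-2.452) = -11.2 kJ/mol
ΔG < 0, so the forward reaction is spontaneous (proceeds forward).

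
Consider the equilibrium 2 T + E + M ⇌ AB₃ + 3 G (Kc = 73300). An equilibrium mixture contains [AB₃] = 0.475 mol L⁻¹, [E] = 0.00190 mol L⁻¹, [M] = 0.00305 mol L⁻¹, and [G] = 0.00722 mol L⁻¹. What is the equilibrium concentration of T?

[T] = 6.49×10⁻⁴ mol L⁻¹

At equilibrium, Kc = [AB₃]·[G]³ / ([T]²·[E]·[M]) = 73300.
(0.475)·(0.00722)³ / (([T])²·(0.00190)·(0.00305)) = 73300
[T]² = 4.21×10⁻⁷ ⇒ [T] = 6.49×10⁻⁴ mol L⁻¹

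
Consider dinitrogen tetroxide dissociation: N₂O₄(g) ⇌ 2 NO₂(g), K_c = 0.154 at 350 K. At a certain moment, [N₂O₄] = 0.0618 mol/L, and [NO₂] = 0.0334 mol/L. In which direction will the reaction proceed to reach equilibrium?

Q_c = [NO₂]² / [N₂O₄] = (0.0334)² / (0.0618) = 0.0181
Q_c = 0.0181 < K_c = 0.154, so the forward reaction proceeds.

to the right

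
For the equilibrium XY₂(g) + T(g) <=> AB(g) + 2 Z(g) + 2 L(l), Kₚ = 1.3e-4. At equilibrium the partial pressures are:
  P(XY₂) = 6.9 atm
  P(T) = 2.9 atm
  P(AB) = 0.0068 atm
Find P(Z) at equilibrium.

(L is a pure liquid — omitted from Kₚ.)
At equilibrium, Kₚ = P(AB)·P(Z)² / (P(XY₂)·P(T)) = 1.3e-4.
(0.0068)·(P(Z))² / ((6.9)·(2.9)) = 1.3e-4
P(Z)² = 0.383 ⇒ P(Z) = 0.62 atm

P(Z) = 0.62 atm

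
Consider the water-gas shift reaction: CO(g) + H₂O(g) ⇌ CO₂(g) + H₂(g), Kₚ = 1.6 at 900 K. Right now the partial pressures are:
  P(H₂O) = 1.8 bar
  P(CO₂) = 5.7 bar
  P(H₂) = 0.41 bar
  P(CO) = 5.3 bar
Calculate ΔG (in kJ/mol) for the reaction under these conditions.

Qₚ = P(CO₂)·P(H₂) / (P(CO)·P(H₂O)) = (5.7)·(0.41) / ((5.3)·(1.8)) = 0.245
ΔG = RT ln(Qₚ/Kₚ) = (8.314 J mol⁻¹ K⁻¹)(900 K) × ln(0.245/1.6)
   = (7.483 kJ/mol)(-1.877) = -14.0 kJ/mol
ΔG < 0, so the forward reaction is spontaneous (proceeds forward).

ΔG = -14.0 kJ/mol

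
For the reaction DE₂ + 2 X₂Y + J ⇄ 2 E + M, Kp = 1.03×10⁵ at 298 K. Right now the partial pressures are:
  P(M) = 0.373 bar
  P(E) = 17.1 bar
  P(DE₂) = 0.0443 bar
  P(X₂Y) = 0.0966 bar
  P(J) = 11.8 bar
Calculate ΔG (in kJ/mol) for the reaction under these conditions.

ΔG = -3.78 kJ/mol

Qp = P(E)²·P(M) / (P(DE₂)·P(X₂Y)²·P(J)) = (17.1)²·(0.373) / ((0.0443)·(0.0966)²·(11.8)) = 22400
ΔG = RT ln(Qp/Kp) = (8.314 J mol⁻¹ K⁻¹)(298 K) × ln(22400/1.03×10⁵)
   = (2.478 kJ/mol)(-1.526) = -3.78 kJ/mol
ΔG < 0, so the forward reaction is spontaneous (proceeds forward).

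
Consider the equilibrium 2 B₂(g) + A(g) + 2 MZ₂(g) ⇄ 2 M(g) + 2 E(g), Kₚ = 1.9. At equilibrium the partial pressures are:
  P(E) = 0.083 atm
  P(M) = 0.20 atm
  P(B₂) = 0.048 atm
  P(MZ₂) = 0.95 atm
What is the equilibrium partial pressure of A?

At equilibrium, Kₚ = P(M)²·P(E)² / (P(B₂)²·P(A)·P(MZ₂)²) = 1.9.
(0.20)²·(0.083)² / ((0.048)²·(P(A))·(0.95)²) = 1.9
P(A) = 0.0697 = 0.070 atm

P(A) = 0.070 atm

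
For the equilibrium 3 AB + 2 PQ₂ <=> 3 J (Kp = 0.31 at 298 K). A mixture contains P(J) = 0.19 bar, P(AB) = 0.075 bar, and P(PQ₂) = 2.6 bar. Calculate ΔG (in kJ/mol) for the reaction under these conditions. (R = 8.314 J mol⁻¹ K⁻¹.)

ΔG = 5.08 kJ/mol

Qp = P(J)³ / (P(AB)³·P(PQ₂)²) = (0.19)³ / ((0.075)³·(2.6)²) = 2.41
ΔG = RT ln(Qp/Kp) = (8.314 J mol⁻¹ K⁻¹)(298 K) × ln(2.41/0.31)
   = (2.478 kJ/mol)(2.051) = 5.08 kJ/mol
ΔG > 0, so the forward reaction is non-spontaneous (proceeds in reverse).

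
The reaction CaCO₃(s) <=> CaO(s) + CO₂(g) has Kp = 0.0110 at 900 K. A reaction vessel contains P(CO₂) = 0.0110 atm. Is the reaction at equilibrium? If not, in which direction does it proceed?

no net change (already at equilibrium)

(CaCO₃, CaO are pure solids — omitted from Qp.)
Qp = P(CO₂) = 0.0110
Qp = 0.0110 = Kp, so the system is already at equilibrium.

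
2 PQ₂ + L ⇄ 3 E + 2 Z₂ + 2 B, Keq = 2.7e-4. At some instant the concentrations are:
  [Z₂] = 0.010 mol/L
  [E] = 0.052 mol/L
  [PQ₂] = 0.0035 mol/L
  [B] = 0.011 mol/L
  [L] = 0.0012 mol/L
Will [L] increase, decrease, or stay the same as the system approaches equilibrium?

decrease

Q = [E]³·[Z₂]²·[B]² / ([PQ₂]²·[L]) = (0.052)³·(0.010)²·(0.011)² / ((0.0035)²·(0.0012)) = 1.2e-4
Q = 1.2e-4 < Keq = 2.7e-4: net forward reaction.
L is a reactant, so it decreases.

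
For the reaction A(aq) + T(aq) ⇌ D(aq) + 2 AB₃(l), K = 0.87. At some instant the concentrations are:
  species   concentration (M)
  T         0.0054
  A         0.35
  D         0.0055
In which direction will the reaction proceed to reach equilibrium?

toward reactants

(AB₃ is a pure liquid — omitted from Q.)
Q = [D] / ([A]·[T]) = (0.0055) / ((0.35)·(0.0054)) = 2.9
Q = 2.9 > K = 0.87, so the reverse reaction proceeds.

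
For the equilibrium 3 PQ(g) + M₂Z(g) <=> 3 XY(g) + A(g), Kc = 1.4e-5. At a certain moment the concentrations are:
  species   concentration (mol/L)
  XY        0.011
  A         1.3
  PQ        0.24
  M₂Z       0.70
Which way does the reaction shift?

Qc = [XY]³·[A] / ([PQ]³·[M₂Z]) = (0.011)³·(1.3) / ((0.24)³·(0.70)) = 1.8e-4
Qc = 1.8e-4 > Kc = 1.4e-5, so the reverse reaction proceeds.

in the reverse direction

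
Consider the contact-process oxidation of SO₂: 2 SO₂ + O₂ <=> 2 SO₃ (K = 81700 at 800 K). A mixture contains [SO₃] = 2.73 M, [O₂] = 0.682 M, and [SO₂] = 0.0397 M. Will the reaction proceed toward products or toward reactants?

toward products

Q = [SO₃]² / ([SO₂]²·[O₂]) = (2.73)² / ((0.0397)²·(0.682)) = 6930
Q = 6930 < K = 81700, so the forward reaction proceeds.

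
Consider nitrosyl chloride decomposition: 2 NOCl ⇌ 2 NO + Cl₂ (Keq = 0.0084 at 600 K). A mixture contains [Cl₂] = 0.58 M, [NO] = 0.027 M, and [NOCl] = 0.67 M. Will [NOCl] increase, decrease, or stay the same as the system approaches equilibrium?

Q = [NO]²·[Cl₂] / [NOCl]² = (0.027)²·(0.58) / (0.67)² = 9.4×10⁻⁴
Q = 9.4×10⁻⁴ < Keq = 0.0084: net forward reaction.
NOCl is a reactant, so it decreases.

decrease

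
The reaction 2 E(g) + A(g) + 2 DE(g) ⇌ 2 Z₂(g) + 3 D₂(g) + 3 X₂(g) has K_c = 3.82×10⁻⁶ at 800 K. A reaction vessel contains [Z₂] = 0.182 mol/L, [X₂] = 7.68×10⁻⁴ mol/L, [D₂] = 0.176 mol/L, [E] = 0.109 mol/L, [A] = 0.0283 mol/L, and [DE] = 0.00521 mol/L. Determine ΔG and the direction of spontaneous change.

ΔG = 5.67 kJ/mol; the forward reaction is non-spontaneous

Q_c = [Z₂]²·[D₂]³·[X₂]³ / ([E]²·[A]·[DE]²) = (0.182)²·(0.176)³·(7.68×10⁻⁴)³ / ((0.109)²·(0.0283)·(0.00521)²) = 8.96×10⁻⁶
ΔG = RT ln(Q_c/K_c) = (8.314 J mol⁻¹ K⁻¹)(800 K) × ln(8.96×10⁻⁶/3.82×10⁻⁶)
   = (6.651 kJ/mol)(0.8525) = 5.67 kJ/mol
ΔG > 0, so the forward reaction is non-spontaneous (proceeds in reverse).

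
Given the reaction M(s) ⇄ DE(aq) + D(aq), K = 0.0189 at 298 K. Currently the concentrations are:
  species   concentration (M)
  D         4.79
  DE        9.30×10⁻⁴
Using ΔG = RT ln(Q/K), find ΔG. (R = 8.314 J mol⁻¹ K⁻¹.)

ΔG = -3.58 kJ/mol

(M is a pure solid — omitted from Q.)
Q = [DE]·[D] = (9.30×10⁻⁴)·(4.79) = 0.00445
ΔG = RT ln(Q/K) = (8.314 J mol⁻¹ K⁻¹)(298 K) × ln(0.00445/0.0189)
   = (2.478 kJ/mol)(-1.446) = -3.58 kJ/mol
ΔG < 0, so the forward reaction is spontaneous (proceeds forward).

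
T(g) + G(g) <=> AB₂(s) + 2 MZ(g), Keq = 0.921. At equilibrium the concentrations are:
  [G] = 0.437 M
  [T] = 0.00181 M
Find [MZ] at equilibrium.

[MZ] = 0.0270 M

(AB₂ is a pure solid — omitted from Keq.)
At equilibrium, Keq = [MZ]² / ([T]·[G]) = 0.921.
([MZ])² / ((0.00181)·(0.437)) = 0.921
[MZ]² = 7.28×10⁻⁴ ⇒ [MZ] = 0.0270 M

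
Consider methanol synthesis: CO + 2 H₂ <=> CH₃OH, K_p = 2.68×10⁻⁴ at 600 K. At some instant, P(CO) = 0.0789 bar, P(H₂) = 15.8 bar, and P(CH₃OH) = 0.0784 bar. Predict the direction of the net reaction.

to the left

Q_p = P(CH₃OH) / (P(CO)·P(H₂)²) = (0.0784) / ((0.0789)·(15.8)²) = 0.00398
Q_p = 0.00398 > K_p = 2.68×10⁻⁴, so the reverse reaction proceeds.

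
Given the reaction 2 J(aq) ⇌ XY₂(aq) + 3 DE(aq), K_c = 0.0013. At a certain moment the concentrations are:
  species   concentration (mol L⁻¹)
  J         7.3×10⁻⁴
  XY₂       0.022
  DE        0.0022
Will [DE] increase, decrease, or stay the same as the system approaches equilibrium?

Q_c = [XY₂]·[DE]³ / [J]² = (0.022)·(0.0022)³ / (7.3×10⁻⁴)² = 4.4×10⁻⁴
Q_c = 4.4×10⁻⁴ < K_c = 0.0013: net forward reaction.
DE is a product, so it increases.

increase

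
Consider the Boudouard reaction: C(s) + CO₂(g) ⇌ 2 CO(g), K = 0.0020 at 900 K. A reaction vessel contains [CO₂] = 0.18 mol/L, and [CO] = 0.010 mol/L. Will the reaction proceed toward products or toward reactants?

(C is a pure solid — omitted from Q.)
Q = [CO]² / [CO₂] = (0.010)² / (0.18) = 5.6×10⁻⁴
Q = 5.6×10⁻⁴ < K = 0.0020, so the forward reaction proceeds.

to the right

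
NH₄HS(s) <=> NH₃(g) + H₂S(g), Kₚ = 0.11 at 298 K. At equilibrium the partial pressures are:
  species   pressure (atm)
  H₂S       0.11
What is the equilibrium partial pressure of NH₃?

(NH₄HS is a pure solid — omitted from Kₚ.)
At equilibrium, Kₚ = P(NH₃)·P(H₂S) = 0.11.
(P(NH₃))·(0.11) = 0.11
P(NH₃) = 1.00 = 1.0 atm

P(NH₃) = 1.0 atm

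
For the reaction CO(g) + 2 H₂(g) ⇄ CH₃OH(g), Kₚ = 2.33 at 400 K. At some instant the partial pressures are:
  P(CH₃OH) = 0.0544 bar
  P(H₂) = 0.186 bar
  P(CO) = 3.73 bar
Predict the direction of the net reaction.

to the right

Qₚ = P(CH₃OH) / (P(CO)·P(H₂)²) = (0.0544) / ((3.73)·(0.186)²) = 0.422
Qₚ = 0.422 < Kₚ = 2.33, so the forward reaction proceeds.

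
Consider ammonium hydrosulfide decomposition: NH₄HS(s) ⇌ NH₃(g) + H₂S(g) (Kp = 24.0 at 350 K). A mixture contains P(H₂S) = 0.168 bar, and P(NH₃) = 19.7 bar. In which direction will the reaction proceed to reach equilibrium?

(NH₄HS is a pure solid — omitted from Qp.)
Qp = P(NH₃)·P(H₂S) = (19.7)·(0.168) = 3.31
Qp = 3.31 < Kp = 24.0, so the forward reaction proceeds.

in the forward direction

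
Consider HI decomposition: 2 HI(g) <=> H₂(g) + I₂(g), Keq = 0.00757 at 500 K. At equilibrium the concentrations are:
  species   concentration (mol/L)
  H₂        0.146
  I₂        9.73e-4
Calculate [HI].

[HI] = 0.137 mol/L

At equilibrium, Keq = [H₂]·[I₂] / [HI]² = 0.00757.
(0.146)·(9.73e-4) / ([HI])² = 0.00757
[HI]² = 0.0188 ⇒ [HI] = 0.137 mol/L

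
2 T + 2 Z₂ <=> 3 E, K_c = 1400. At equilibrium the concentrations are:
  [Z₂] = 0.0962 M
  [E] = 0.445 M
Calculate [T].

At equilibrium, K_c = [E]³ / ([T]²·[Z₂]²) = 1400.
(0.445)³ / (([T])²·(0.0962)²) = 1400
[T]² = 0.00680 ⇒ [T] = 0.0825 M

[T] = 0.0825 M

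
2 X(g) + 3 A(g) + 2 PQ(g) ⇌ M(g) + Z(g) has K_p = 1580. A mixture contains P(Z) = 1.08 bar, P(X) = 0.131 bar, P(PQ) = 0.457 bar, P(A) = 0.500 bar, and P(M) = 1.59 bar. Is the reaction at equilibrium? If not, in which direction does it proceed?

Q_p = P(M)·P(Z) / (P(X)²·P(A)³·P(PQ)²) = (1.59)·(1.08) / ((0.131)²·(0.500)³·(0.457)²) = 3830
Q_p = 3830 > K_p = 1580, so the reverse reaction proceeds.

toward reactants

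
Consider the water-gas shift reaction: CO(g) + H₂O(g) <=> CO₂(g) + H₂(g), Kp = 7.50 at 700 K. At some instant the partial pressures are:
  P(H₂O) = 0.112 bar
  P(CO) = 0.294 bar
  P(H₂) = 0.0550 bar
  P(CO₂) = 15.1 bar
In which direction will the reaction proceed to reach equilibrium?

Qp = P(CO₂)·P(H₂) / (P(CO)·P(H₂O)) = (15.1)·(0.0550) / ((0.294)·(0.112)) = 25.2
Qp = 25.2 > Kp = 7.50, so the reverse reaction proceeds.

to the left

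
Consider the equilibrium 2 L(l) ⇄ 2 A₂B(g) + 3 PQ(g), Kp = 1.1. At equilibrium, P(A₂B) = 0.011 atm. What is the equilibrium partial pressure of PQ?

P(PQ) = 21 atm

(L is a pure liquid — omitted from Kp.)
At equilibrium, Kp = P(A₂B)²·P(PQ)³ = 1.1.
(0.011)²·(P(PQ))³ = 1.1
P(PQ)³ = 9090 ⇒ P(PQ) = 21 atm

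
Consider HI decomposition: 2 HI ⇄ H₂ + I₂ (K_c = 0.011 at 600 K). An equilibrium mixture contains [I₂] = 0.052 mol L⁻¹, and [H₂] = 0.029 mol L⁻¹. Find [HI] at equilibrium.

At equilibrium, K_c = [H₂]·[I₂] / [HI]² = 0.011.
(0.029)·(0.052) / ([HI])² = 0.011
[HI]² = 0.137 ⇒ [HI] = 0.37 mol L⁻¹

[HI] = 0.37 mol L⁻¹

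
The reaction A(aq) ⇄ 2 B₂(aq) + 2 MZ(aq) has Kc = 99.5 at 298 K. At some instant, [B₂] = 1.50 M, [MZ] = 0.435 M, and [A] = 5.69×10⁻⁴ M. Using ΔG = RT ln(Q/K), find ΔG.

ΔG = 5.00 kJ/mol

Qc = [B₂]²·[MZ]² / [A] = (1.50)²·(0.435)² / (5.69×10⁻⁴) = 748
ΔG = RT ln(Qc/Kc) = (8.314 J mol⁻¹ K⁻¹)(298 K) × ln(748/99.5)
   = (2.478 kJ/mol)(2.017) = 5.00 kJ/mol
ΔG > 0, so the forward reaction is non-spontaneous (proceeds in reverse).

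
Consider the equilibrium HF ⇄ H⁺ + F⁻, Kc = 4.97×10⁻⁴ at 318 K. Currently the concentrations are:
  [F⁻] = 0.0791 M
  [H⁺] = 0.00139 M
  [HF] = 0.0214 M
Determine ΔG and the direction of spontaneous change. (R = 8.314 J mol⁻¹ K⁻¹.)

Qc = [H⁺]·[F⁻] / [HF] = (0.00139)·(0.0791) / (0.0214) = 0.00514
ΔG = RT ln(Qc/Kc) = (8.314 J mol⁻¹ K⁻¹)(318 K) × ln(0.00514/4.97×10⁻⁴)
   = (2.644 kJ/mol)(2.336) = 6.18 kJ/mol
ΔG > 0, so the forward reaction is non-spontaneous (proceeds in reverse).

ΔG = 6.18 kJ/mol; the forward reaction is non-spontaneous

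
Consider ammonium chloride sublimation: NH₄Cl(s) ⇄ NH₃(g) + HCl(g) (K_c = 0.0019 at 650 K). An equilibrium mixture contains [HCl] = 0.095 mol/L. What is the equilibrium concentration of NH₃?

(NH₄Cl is a pure solid — omitted from K_c.)
At equilibrium, K_c = [NH₃]·[HCl] = 0.0019.
([NH₃])·(0.095) = 0.0019
[NH₃] = 0.0200 = 0.020 mol/L

[NH₃] = 0.020 mol/L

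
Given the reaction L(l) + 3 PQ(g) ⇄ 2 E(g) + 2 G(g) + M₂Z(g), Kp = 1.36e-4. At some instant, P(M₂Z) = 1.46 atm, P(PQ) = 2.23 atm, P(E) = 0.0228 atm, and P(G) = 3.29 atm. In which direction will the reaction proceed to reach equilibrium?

(L is a pure liquid — omitted from Qp.)
Qp = P(E)²·P(G)²·P(M₂Z) / P(PQ)³ = (0.0228)²·(3.29)²·(1.46) / (2.23)³ = 7.41e-4
Qp = 7.41e-4 > Kp = 1.36e-4, so the reverse reaction proceeds.

reverse (toward reactants)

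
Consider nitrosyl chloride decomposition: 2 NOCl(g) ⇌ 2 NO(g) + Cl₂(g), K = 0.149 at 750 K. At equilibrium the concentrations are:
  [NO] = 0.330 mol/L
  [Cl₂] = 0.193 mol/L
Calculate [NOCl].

At equilibrium, K = [NO]²·[Cl₂] / [NOCl]² = 0.149.
(0.330)²·(0.193) / ([NOCl])² = 0.149
[NOCl]² = 0.141 ⇒ [NOCl] = 0.376 mol/L

[NOCl] = 0.376 mol/L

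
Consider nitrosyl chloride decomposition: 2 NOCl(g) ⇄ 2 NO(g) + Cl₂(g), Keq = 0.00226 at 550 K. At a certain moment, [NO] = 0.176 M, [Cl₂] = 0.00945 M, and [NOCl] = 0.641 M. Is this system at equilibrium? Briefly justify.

Q = [NO]²·[Cl₂] / [NOCl]² = (0.176)²·(0.00945) / (0.641)² = 7.12×10⁻⁴
Q = 7.12×10⁻⁴ < Keq = 0.00226: net forward reaction.

no; Q < K, reaction proceeds forward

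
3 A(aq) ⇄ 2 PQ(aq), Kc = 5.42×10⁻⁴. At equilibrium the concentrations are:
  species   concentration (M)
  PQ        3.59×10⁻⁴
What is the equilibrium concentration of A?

At equilibrium, Kc = [PQ]² / [A]³ = 5.42×10⁻⁴.
(3.59×10⁻⁴)² / ([A])³ = 5.42×10⁻⁴
[A]³ = 2.38×10⁻⁴ ⇒ [A] = 0.0620 M

[A] = 0.0620 M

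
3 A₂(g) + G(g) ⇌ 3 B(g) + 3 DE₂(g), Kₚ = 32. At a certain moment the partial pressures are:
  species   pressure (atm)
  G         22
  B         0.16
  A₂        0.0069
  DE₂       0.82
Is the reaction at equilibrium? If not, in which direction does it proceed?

in the reverse direction

Qₚ = P(B)³·P(DE₂)³ / (P(A₂)³·P(G)) = (0.16)³·(0.82)³ / ((0.0069)³·(22)) = 310
Qₚ = 310 > Kₚ = 32, so the reverse reaction proceeds.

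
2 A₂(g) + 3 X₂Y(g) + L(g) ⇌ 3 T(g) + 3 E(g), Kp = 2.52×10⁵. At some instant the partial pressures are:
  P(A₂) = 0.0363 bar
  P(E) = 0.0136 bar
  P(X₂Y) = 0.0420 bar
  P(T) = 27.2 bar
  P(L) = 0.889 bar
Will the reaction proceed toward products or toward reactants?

reverse (toward reactants)

Qp = P(T)³·P(E)³ / (P(A₂)²·P(X₂Y)³·P(L)) = (27.2)³·(0.0136)³ / ((0.0363)²·(0.0420)³·(0.889)) = 5.83×10⁵
Qp = 5.83×10⁵ > Kp = 2.52×10⁵, so the reverse reaction proceeds.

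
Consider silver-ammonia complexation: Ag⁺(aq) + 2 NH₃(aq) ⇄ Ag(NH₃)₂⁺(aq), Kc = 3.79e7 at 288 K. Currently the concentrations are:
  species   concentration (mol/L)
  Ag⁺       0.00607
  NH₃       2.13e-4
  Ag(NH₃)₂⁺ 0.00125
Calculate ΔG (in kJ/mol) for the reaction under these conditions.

ΔG = -5.08 kJ/mol

Qc = [Ag(NH₃)₂⁺] / ([Ag⁺]·[NH₃]²) = (0.00125) / ((0.00607)·(2.13e-4)²) = 4.54e6
ΔG = RT ln(Qc/Kc) = (8.314 J mol⁻¹ K⁻¹)(288 K) × ln(4.54e6/3.79e7)
   = (2.394 kJ/mol)(-2.122) = -5.08 kJ/mol
ΔG < 0, so the forward reaction is spontaneous (proceeds forward).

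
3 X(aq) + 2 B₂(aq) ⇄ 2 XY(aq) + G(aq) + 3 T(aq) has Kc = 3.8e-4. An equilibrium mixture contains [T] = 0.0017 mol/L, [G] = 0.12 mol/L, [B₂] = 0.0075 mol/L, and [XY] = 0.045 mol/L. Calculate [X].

[X] = 0.038 mol/L

At equilibrium, Kc = [XY]²·[G]·[T]³ / ([X]³·[B₂]²) = 3.8e-4.
(0.045)²·(0.12)·(0.0017)³ / (([X])³·(0.0075)²) = 3.8e-4
[X]³ = 5.59e-5 ⇒ [X] = 0.038 mol/L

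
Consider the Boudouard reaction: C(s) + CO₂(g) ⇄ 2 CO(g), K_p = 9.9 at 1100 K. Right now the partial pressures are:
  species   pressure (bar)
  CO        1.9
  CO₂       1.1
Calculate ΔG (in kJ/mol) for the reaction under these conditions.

(C is a pure solid — omitted from Q_p.)
Q_p = P(CO)² / P(CO₂) = (1.9)² / (1.1) = 3.28
ΔG = RT ln(Q_p/K_p) = (8.314 J mol⁻¹ K⁻¹)(1100 K) × ln(3.28/9.9)
   = (9.145 kJ/mol)(-1.105) = -10.1 kJ/mol
ΔG < 0, so the forward reaction is spontaneous (proceeds forward).

ΔG = -10.1 kJ/mol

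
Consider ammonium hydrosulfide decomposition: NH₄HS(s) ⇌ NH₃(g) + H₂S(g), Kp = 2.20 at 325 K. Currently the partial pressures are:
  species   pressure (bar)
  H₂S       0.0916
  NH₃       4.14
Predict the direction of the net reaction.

forward (toward products)

(NH₄HS is a pure solid — omitted from Qp.)
Qp = P(NH₃)·P(H₂S) = (4.14)·(0.0916) = 0.379
Qp = 0.379 < Kp = 2.20, so the forward reaction proceeds.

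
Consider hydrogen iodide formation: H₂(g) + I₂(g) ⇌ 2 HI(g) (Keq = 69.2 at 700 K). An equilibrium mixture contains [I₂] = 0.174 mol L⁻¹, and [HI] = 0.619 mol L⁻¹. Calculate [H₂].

At equilibrium, Keq = [HI]² / ([H₂]·[I₂]) = 69.2.
(0.619)² / (([H₂])·(0.174)) = 69.2
[H₂] = 0.0318 mol L⁻¹

[H₂] = 0.0318 mol L⁻¹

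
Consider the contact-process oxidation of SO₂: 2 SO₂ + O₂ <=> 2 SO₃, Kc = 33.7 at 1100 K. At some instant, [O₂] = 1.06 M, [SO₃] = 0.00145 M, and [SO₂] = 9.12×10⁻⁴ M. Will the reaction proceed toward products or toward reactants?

Qc = [SO₃]² / ([SO₂]²·[O₂]) = (0.00145)² / ((9.12×10⁻⁴)²·(1.06)) = 2.38
Qc = 2.38 < Kc = 33.7, so the forward reaction proceeds.

to the right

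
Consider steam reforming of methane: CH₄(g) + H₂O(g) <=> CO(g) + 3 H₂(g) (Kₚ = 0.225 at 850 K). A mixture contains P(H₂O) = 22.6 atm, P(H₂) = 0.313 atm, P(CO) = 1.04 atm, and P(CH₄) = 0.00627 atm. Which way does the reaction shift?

no net change (already at equilibrium)

Qₚ = P(CO)·P(H₂)³ / (P(CH₄)·P(H₂O)) = (1.04)·(0.313)³ / ((0.00627)·(22.6)) = 0.225
Qₚ = 0.225 = Kₚ, so the system is already at equilibrium.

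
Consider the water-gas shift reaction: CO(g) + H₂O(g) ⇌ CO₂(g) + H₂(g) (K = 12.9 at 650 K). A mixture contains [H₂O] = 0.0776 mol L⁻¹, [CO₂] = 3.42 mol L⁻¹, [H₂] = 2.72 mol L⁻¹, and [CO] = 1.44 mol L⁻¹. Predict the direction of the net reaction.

in the reverse direction

Q = [CO₂]·[H₂] / ([CO]·[H₂O]) = (3.42)·(2.72) / ((1.44)·(0.0776)) = 83.2
Q = 83.2 > K = 12.9, so the reverse reaction proceeds.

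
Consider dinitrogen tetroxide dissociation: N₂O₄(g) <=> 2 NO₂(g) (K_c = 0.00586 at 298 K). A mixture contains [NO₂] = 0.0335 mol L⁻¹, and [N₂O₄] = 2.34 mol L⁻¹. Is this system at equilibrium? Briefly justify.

Q_c = [NO₂]² / [N₂O₄] = (0.0335)² / (2.34) = 4.80×10⁻⁴
Q_c = 4.80×10⁻⁴ < K_c = 0.00586: net forward reaction.

no; Q < K, reaction proceeds forward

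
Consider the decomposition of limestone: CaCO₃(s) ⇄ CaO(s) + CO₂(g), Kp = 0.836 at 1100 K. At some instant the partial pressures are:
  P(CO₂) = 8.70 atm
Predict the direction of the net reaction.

(CaCO₃, CaO are pure solids — omitted from Qp.)
Qp = P(CO₂) = 8.70
Qp = 8.70 > Kp = 0.836, so the reverse reaction proceeds.

in the reverse direction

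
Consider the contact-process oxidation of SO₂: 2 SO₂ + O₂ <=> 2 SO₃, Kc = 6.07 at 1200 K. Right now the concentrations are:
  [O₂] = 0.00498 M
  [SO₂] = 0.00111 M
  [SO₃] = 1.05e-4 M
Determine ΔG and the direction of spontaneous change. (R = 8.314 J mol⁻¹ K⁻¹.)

Qc = [SO₃]² / ([SO₂]²·[O₂]) = (1.05e-4)² / ((0.00111)²·(0.00498)) = 1.80
ΔG = RT ln(Qc/Kc) = (8.314 J mol⁻¹ K⁻¹)(1200 K) × ln(1.80/6.07)
   = (9.977 kJ/mol)(-1.216) = -12.1 kJ/mol
ΔG < 0, so the forward reaction is spontaneous (proceeds forward).

ΔG = -12.1 kJ/mol; the forward reaction is spontaneous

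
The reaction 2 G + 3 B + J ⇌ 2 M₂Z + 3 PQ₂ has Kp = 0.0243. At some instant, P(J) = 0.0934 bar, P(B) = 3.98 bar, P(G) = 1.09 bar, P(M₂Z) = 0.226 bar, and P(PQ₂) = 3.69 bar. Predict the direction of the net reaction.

reverse (toward reactants)

Qp = P(M₂Z)²·P(PQ₂)³ / (P(G)²·P(B)³·P(J)) = (0.226)²·(3.69)³ / ((1.09)²·(3.98)³·(0.0934)) = 0.367
Qp = 0.367 > Kp = 0.0243, so the reverse reaction proceeds.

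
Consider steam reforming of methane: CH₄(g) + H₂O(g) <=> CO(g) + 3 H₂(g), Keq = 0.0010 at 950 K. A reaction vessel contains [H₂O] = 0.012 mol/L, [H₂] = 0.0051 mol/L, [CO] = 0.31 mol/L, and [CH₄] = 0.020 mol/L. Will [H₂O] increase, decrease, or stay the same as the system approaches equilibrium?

decrease

Q = [CO]·[H₂]³ / ([CH₄]·[H₂O]) = (0.31)·(0.0051)³ / ((0.020)·(0.012)) = 1.7e-4
Q = 1.7e-4 < Keq = 0.0010: net forward reaction.
H₂O is a reactant, so it decreases.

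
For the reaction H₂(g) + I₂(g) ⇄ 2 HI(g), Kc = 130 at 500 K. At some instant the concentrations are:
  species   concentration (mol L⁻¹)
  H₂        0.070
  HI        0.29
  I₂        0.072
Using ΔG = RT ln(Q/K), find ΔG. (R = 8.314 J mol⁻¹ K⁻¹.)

ΔG = -8.53 kJ/mol

Qc = [HI]² / ([H₂]·[I₂]) = (0.29)² / ((0.070)·(0.072)) = 16.7
ΔG = RT ln(Qc/Kc) = (8.314 J mol⁻¹ K⁻¹)(500 K) × ln(16.7/130)
   = (4.157 kJ/mol)(-2.052) = -8.53 kJ/mol
ΔG < 0, so the forward reaction is spontaneous (proceeds forward).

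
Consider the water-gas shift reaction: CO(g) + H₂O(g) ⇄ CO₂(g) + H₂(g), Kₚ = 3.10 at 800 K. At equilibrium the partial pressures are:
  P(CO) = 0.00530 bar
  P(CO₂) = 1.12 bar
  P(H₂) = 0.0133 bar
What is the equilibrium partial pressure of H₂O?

P(H₂O) = 0.907 bar

At equilibrium, Kₚ = P(CO₂)·P(H₂) / (P(CO)·P(H₂O)) = 3.10.
(1.12)·(0.0133) / ((0.00530)·(P(H₂O))) = 3.10
P(H₂O) = 0.907 bar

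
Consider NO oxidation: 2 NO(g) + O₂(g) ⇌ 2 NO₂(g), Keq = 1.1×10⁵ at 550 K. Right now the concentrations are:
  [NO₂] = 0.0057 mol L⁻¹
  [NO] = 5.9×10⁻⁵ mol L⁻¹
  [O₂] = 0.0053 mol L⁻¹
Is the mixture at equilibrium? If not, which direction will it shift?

Q = [NO₂]² / ([NO]²·[O₂]) = (0.0057)² / ((5.9×10⁻⁵)²·(0.0053)) = 1.8×10⁶
Q = 1.8×10⁶ > Keq = 1.1×10⁵: net reverse reaction.

no; Q > K, reaction proceeds in reverse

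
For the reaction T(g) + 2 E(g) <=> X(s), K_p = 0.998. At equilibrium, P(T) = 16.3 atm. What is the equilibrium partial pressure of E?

(X is a pure solid — omitted from K_p.)
At equilibrium, K_p = 1 / (P(T)·P(E)²) = 0.998.
1 / ((16.3)·(P(E))²) = 0.998
P(E)² = 0.0615 ⇒ P(E) = 0.248 atm

P(E) = 0.248 atm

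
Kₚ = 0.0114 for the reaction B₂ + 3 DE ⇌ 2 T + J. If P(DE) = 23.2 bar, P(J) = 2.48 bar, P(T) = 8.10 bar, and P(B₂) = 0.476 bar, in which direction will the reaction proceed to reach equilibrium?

Qₚ = P(T)²·P(J) / (P(B₂)·P(DE)³) = (8.10)²·(2.48) / ((0.476)·(23.2)³) = 0.0274
Qₚ = 0.0274 > Kₚ = 0.0114, so the reverse reaction proceeds.

to the left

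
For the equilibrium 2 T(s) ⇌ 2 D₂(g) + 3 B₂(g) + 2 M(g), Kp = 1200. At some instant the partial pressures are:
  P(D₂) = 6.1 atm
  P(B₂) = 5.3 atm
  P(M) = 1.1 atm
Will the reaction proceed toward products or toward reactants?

reverse (toward reactants)

(T is a pure solid — omitted from Qp.)
Qp = P(D₂)²·P(B₂)³·P(M)² = (6.1)²·(5.3)³·(1.1)² = 6700
Qp = 6700 > Kp = 1200, so the reverse reaction proceeds.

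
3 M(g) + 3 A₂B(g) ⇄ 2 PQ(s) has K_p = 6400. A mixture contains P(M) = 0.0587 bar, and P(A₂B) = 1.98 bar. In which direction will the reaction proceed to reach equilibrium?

in the forward direction

(PQ is a pure solid — omitted from Q_p.)
Q_p = 1 / (P(M)³·P(A₂B)³) = 1 / ((0.0587)³·(1.98)³) = 637
Q_p = 637 < K_p = 6400, so the forward reaction proceeds.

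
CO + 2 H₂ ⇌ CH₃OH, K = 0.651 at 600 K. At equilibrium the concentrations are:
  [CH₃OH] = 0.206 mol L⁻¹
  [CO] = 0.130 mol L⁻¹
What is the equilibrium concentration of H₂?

At equilibrium, K = [CH₃OH] / ([CO]·[H₂]²) = 0.651.
(0.206) / ((0.130)·([H₂])²) = 0.651
[H₂]² = 2.43 ⇒ [H₂] = 1.56 mol L⁻¹

[H₂] = 1.56 mol L⁻¹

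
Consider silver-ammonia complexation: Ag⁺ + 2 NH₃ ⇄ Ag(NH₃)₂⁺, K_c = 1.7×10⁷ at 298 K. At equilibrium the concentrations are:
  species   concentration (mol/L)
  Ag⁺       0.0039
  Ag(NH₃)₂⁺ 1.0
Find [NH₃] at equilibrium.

At equilibrium, K_c = [Ag(NH₃)₂⁺] / ([Ag⁺]·[NH₃]²) = 1.7×10⁷.
(1.0) / ((0.0039)·([NH₃])²) = 1.7×10⁷
[NH₃]² = 1.51×10⁻⁵ ⇒ [NH₃] = 0.0039 mol/L

[NH₃] = 0.0039 mol/L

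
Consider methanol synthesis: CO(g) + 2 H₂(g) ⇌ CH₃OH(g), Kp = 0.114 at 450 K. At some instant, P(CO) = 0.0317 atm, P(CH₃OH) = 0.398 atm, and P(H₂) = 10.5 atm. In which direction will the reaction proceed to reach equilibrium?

Qp = P(CH₃OH) / (P(CO)·P(H₂)²) = (0.398) / ((0.0317)·(10.5)²) = 0.114
Qp = 0.114 = Kp, so the system is already at equilibrium.

neither direction; the system is at equilibrium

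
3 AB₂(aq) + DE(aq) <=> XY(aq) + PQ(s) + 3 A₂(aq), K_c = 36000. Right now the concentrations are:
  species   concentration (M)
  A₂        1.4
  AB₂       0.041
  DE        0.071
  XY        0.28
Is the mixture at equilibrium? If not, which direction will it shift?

(PQ is a pure solid — omitted from Q_c.)
Q_c = [XY]·[A₂]³ / ([AB₂]³·[DE]) = (0.28)·(1.4)³ / ((0.041)³·(0.071)) = 1.6×10⁵
Q_c = 1.6×10⁵ > K_c = 36000: net reverse reaction.

no; Q > K, reaction proceeds in reverse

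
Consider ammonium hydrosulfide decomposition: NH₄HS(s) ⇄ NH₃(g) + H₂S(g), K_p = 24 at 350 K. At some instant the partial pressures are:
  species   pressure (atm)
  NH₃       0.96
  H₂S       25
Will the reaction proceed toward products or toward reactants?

no net change (already at equilibrium)

(NH₄HS is a pure solid — omitted from Q_p.)
Q_p = P(NH₃)·P(H₂S) = (0.96)·(25) = 24
Q_p = 24 = K_p, so the system is already at equilibrium.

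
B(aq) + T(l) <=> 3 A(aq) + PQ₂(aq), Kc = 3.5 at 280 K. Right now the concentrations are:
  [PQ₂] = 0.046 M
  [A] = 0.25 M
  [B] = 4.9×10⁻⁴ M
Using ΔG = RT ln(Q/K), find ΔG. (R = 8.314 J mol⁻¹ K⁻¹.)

ΔG = -2.02 kJ/mol

(T is a pure liquid — omitted from Qc.)
Qc = [A]³·[PQ₂] / [B] = (0.25)³·(0.046) / (4.9×10⁻⁴) = 1.47
ΔG = RT ln(Qc/Kc) = (8.314 J mol⁻¹ K⁻¹)(280 K) × ln(1.47/3.5)
   = (2.328 kJ/mol)(-0.8675) = -2.02 kJ/mol
ΔG < 0, so the forward reaction is spontaneous (proceeds forward).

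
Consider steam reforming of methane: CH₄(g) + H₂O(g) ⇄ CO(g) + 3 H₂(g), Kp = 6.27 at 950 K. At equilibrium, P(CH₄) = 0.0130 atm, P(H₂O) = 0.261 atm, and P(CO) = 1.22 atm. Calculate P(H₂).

P(H₂) = 0.259 atm

At equilibrium, Kp = P(CO)·P(H₂)³ / (P(CH₄)·P(H₂O)) = 6.27.
(1.22)·(P(H₂))³ / ((0.0130)·(0.261)) = 6.27
P(H₂)³ = 0.0174 ⇒ P(H₂) = 0.259 atm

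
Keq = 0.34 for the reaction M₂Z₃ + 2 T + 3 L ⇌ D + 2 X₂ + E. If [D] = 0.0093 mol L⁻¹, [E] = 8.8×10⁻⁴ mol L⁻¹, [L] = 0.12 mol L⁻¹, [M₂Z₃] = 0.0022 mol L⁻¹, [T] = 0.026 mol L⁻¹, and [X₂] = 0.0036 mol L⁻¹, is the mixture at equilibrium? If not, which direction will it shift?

no; Q < K, reaction proceeds forward

Q = [D]·[X₂]²·[E] / ([M₂Z₃]·[T]²·[L]³) = (0.0093)·(0.0036)²·(8.8×10⁻⁴) / ((0.0022)·(0.026)²·(0.12)³) = 0.041
Q = 0.041 < Keq = 0.34: net forward reaction.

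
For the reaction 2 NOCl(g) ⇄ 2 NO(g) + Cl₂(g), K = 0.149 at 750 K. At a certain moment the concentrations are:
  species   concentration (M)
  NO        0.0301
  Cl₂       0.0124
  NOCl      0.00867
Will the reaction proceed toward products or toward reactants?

no net change (already at equilibrium)

Q = [NO]²·[Cl₂] / [NOCl]² = (0.0301)²·(0.0124) / (0.00867)² = 0.149
Q = 0.149 = K, so the system is already at equilibrium.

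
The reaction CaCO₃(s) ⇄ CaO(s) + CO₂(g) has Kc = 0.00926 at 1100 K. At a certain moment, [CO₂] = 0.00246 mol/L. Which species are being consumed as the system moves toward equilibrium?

(CaCO₃, CaO are pure solids — omitted from Qc.)
Qc = [CO₂] = 0.00246
Qc = 0.00246 < Kc = 0.00926: net forward reaction.

CaCO₃ (reactants)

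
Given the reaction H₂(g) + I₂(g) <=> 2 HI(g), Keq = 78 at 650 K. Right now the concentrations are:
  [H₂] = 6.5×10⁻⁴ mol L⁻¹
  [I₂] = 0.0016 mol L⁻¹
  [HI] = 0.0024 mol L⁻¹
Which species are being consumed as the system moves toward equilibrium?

Q = [HI]² / ([H₂]·[I₂]) = (0.0024)² / ((6.5×10⁻⁴)·(0.0016)) = 5.5
Q = 5.5 < Keq = 78: net forward reaction.

H₂, I₂ (reactants)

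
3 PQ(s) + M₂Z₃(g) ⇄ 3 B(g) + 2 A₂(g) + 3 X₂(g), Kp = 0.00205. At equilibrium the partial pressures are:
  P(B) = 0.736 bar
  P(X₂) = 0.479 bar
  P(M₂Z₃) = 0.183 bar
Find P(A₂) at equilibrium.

P(A₂) = 0.0925 bar

(PQ is a pure solid — omitted from Kp.)
At equilibrium, Kp = P(B)³·P(A₂)²·P(X₂)³ / P(M₂Z₃) = 0.00205.
(0.736)³·(P(A₂))²·(0.479)³ / (0.183) = 0.00205
P(A₂)² = 0.00856 ⇒ P(A₂) = 0.0925 bar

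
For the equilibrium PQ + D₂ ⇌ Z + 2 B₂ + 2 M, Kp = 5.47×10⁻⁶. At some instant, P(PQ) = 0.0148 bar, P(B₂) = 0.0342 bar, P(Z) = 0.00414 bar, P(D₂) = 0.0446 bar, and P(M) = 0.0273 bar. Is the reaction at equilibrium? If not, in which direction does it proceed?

no net change (already at equilibrium)

Qp = P(Z)·P(B₂)²·P(M)² / (P(PQ)·P(D₂)) = (0.00414)·(0.0342)²·(0.0273)² / ((0.0148)·(0.0446)) = 5.47×10⁻⁶
Qp = 5.47×10⁻⁶ = Kp, so the system is already at equilibrium.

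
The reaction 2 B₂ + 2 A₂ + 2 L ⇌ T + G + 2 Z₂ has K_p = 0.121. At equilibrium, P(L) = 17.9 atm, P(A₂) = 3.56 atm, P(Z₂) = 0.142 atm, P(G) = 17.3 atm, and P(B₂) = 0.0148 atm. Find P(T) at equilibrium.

At equilibrium, K_p = P(T)·P(G)·P(Z₂)² / (P(B₂)²·P(A₂)²·P(L)²) = 0.121.
(P(T))·(17.3)·(0.142)² / ((0.0148)²·(3.56)²·(17.9)²) = 0.121
P(T) = 0.309 atm

P(T) = 0.309 atm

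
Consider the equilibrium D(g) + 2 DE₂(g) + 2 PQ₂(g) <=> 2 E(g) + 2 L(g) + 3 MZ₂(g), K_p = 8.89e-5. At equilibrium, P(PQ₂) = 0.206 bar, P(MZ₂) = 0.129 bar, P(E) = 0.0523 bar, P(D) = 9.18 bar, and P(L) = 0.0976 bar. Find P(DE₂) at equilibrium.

At equilibrium, K_p = P(E)²·P(L)²·P(MZ₂)³ / (P(D)·P(DE₂)²·P(PQ₂)²) = 8.89e-5.
(0.0523)²·(0.0976)²·(0.129)³ / ((9.18)·(P(DE₂))²·(0.206)²) = 8.89e-5
P(DE₂)² = 0.00162 ⇒ P(DE₂) = 0.0402 bar

P(DE₂) = 0.0402 bar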